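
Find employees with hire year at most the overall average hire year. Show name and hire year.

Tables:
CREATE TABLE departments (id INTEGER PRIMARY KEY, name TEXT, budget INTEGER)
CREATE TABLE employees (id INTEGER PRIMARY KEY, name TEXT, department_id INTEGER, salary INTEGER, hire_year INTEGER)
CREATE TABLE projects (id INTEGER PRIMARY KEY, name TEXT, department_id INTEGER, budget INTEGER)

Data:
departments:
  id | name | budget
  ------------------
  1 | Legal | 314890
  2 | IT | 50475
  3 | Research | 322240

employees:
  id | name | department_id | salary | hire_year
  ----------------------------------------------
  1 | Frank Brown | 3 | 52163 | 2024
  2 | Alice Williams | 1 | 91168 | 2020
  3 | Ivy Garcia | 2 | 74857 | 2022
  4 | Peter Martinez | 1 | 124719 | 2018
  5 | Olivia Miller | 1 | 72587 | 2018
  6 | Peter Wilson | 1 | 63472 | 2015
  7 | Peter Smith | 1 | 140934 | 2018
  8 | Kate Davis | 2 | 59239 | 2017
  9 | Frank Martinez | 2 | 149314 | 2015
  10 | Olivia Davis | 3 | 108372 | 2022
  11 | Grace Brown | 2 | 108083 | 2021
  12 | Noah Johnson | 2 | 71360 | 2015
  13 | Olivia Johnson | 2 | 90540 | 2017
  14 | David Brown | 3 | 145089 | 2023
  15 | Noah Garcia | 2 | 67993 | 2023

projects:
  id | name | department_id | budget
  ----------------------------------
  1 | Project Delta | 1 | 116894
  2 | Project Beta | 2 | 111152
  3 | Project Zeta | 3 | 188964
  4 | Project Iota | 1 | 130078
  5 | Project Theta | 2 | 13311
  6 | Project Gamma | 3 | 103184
SELECT name, hire_year FROM employees WHERE hire_year <= (SELECT AVG(hire_year) FROM employees)

Execution result:
name | hire_year
Peter Martinez | 2018
Olivia Miller | 2018
Peter Wilson | 2015
Peter Smith | 2018
Kate Davis | 2017
Frank Martinez | 2015
Noah Johnson | 2015
Olivia Johnson | 2017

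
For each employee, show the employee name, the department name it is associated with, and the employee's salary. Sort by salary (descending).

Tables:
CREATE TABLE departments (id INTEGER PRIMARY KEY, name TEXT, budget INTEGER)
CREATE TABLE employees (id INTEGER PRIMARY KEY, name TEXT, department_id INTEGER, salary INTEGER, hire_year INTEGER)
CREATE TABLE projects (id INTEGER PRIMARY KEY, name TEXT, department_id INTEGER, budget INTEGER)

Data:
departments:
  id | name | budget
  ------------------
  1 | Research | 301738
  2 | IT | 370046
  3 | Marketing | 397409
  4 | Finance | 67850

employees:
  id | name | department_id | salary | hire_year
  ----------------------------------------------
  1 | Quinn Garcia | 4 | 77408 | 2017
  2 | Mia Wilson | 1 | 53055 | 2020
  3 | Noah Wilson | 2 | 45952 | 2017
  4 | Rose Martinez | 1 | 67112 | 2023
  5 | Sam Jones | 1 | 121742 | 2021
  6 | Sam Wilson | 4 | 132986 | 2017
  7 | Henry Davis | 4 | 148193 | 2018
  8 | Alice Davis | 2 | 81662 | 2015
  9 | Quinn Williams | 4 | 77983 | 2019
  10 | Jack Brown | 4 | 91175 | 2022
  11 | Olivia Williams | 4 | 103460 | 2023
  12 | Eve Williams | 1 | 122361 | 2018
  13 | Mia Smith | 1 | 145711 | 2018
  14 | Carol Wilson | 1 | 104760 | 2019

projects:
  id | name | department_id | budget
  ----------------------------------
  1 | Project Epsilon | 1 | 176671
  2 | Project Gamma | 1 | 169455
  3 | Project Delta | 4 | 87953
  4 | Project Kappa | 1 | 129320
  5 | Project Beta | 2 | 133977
SELECT c.name, p.name AS department, c.salary FROM employees c JOIN departments p ON c.department_id = p.id ORDER BY c.salary DESC

Execution result:
name | department | salary
Henry Davis | Finance | 148193
Mia Smith | Research | 145711
Sam Wilson | Finance | 132986
Eve Williams | Research | 122361
Sam Jones | Research | 121742
Carol Wilson | Research | 104760
Olivia Williams | Finance | 103460
Jack Brown | Finance | 91175
Alice Davis | IT | 81662
Quinn Williams | Finance | 77983
Quinn Garcia | Finance | 77408
Rose Martinez | Research | 67112
Mia Wilson | Research | 53055
Noah Wilson | IT | 45952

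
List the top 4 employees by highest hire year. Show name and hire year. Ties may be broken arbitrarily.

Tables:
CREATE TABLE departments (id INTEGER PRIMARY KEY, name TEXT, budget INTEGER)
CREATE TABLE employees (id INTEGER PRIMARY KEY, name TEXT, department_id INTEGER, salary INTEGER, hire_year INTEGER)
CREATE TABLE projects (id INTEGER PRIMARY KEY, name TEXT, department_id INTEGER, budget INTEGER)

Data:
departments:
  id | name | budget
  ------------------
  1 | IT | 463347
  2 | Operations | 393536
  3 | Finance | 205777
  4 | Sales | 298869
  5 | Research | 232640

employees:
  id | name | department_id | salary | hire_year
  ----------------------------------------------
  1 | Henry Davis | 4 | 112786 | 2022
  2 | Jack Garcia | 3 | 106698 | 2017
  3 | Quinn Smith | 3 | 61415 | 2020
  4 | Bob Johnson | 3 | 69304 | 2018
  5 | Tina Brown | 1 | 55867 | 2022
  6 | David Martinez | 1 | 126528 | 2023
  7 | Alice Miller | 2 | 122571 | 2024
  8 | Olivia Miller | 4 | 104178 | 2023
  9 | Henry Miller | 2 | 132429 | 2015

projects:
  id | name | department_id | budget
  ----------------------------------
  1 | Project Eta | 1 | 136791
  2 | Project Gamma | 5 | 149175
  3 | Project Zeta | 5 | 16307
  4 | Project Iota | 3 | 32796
SELECT name, hire_year FROM employees ORDER BY hire_year DESC LIMIT 4

Execution result:
name | hire_year
Alice Miller | 2024
David Martinez | 2023
Olivia Miller | 2023
Henry Davis | 2022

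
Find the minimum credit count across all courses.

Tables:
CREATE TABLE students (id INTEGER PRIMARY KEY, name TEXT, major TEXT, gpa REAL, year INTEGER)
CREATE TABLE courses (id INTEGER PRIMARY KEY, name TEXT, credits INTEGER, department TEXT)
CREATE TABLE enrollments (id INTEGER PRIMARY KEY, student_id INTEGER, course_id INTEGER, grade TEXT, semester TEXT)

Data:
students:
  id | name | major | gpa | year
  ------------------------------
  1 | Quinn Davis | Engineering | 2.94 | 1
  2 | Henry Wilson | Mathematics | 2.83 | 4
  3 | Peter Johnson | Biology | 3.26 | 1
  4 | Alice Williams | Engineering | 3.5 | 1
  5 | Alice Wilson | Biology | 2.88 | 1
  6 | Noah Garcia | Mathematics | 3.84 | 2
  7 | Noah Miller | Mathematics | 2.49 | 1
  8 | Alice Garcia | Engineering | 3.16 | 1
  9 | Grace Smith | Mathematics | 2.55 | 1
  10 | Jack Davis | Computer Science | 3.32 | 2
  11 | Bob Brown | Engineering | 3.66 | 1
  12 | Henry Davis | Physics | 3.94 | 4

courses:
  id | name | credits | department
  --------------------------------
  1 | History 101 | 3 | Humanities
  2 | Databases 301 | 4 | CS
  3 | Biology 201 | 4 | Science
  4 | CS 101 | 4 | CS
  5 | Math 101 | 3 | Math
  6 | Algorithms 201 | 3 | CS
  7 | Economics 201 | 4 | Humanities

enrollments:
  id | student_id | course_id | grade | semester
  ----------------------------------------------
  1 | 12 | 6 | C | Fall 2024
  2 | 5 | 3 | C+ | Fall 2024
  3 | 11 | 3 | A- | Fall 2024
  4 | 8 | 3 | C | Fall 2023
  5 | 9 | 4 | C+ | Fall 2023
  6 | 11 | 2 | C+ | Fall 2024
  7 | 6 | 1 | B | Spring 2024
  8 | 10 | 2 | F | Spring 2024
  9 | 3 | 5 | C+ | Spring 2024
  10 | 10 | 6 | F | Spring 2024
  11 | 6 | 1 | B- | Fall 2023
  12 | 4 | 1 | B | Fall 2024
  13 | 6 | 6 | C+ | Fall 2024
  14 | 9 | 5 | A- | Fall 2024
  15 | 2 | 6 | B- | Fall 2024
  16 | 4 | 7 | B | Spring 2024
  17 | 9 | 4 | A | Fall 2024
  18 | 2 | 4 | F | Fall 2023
SELECT MIN(credits) FROM courses

Execution result:
3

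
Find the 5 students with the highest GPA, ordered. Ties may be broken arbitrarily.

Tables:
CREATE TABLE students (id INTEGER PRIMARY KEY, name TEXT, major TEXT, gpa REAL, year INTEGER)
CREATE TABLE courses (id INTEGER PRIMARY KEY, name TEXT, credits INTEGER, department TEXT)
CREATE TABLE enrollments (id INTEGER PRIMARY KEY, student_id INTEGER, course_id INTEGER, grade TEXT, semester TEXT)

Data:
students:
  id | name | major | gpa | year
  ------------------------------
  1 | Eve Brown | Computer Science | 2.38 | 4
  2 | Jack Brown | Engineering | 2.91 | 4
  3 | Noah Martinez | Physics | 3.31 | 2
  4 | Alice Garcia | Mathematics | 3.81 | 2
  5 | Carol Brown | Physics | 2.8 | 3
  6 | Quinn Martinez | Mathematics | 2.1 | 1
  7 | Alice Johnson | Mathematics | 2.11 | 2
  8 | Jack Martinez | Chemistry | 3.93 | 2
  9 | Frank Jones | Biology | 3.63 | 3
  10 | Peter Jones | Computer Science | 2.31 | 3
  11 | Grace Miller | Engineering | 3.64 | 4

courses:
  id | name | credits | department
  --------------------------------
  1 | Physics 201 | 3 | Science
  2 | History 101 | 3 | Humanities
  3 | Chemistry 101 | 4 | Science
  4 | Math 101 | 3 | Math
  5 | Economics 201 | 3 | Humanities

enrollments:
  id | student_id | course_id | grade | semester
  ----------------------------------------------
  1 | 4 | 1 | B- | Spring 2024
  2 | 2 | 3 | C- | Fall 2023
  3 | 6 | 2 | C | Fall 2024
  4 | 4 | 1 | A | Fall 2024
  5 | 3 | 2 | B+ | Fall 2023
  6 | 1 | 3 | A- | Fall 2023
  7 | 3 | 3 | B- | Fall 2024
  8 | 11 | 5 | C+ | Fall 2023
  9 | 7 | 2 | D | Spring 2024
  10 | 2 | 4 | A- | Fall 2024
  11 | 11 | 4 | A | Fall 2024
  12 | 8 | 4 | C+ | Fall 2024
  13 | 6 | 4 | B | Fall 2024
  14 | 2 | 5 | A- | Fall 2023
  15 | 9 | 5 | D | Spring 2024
SELECT name, gpa FROM students ORDER BY gpa DESC LIMIT 5

Execution result:
name | gpa
Jack Martinez | 3.93
Alice Garcia | 3.81
Grace Miller | 3.64
Frank Jones | 3.63
Noah Martinez | 3.31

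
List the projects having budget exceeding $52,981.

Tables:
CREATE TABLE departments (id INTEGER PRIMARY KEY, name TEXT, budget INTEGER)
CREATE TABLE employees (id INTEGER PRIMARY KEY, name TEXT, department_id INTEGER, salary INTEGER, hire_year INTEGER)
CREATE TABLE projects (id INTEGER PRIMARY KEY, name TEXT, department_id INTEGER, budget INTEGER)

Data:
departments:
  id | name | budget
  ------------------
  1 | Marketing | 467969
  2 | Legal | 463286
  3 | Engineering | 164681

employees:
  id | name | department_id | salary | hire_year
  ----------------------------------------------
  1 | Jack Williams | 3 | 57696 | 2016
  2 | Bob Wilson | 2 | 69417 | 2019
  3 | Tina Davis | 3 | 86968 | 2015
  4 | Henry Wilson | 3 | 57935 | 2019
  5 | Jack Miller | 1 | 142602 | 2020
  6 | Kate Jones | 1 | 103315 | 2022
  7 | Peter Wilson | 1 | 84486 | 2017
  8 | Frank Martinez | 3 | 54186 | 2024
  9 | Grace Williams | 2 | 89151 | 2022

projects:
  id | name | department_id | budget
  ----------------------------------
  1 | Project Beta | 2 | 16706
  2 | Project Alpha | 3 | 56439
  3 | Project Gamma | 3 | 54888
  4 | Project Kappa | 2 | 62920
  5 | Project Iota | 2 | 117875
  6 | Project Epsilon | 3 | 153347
SELECT name, budget FROM projects WHERE budget > 52981

Execution result:
name | budget
Project Alpha | 56439
Project Gamma | 54888
Project Kappa | 62920
Project Iota | 117875
Project Epsilon | 153347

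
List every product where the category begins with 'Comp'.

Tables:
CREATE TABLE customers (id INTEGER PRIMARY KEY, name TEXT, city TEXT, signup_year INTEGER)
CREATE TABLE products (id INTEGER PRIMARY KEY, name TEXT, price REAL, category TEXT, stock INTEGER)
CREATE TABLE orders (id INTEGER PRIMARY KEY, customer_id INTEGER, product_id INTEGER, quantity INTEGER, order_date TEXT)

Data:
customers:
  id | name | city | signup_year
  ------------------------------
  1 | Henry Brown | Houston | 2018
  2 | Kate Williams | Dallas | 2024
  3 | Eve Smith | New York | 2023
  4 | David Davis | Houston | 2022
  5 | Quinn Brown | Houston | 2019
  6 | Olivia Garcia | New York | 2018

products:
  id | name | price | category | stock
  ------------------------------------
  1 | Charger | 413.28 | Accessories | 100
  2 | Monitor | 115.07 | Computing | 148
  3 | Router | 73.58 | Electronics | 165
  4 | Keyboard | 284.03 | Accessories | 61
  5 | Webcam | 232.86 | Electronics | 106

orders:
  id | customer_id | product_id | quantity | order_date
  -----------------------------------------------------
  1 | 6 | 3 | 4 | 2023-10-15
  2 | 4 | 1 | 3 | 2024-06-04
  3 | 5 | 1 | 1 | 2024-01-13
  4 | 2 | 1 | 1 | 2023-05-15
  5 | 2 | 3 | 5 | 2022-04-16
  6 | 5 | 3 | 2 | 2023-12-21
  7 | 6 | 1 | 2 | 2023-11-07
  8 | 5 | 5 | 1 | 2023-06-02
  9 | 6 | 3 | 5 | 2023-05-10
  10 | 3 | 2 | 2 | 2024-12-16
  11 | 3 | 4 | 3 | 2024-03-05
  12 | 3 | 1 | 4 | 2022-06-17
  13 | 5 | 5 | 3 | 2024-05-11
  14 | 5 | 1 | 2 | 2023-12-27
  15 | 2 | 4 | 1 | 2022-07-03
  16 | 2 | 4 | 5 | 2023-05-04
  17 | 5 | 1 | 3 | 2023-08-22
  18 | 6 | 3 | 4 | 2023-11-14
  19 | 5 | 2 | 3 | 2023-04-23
SELECT name, category FROM products WHERE category LIKE 'Comp%'

Execution result:
name | category
Monitor | Computing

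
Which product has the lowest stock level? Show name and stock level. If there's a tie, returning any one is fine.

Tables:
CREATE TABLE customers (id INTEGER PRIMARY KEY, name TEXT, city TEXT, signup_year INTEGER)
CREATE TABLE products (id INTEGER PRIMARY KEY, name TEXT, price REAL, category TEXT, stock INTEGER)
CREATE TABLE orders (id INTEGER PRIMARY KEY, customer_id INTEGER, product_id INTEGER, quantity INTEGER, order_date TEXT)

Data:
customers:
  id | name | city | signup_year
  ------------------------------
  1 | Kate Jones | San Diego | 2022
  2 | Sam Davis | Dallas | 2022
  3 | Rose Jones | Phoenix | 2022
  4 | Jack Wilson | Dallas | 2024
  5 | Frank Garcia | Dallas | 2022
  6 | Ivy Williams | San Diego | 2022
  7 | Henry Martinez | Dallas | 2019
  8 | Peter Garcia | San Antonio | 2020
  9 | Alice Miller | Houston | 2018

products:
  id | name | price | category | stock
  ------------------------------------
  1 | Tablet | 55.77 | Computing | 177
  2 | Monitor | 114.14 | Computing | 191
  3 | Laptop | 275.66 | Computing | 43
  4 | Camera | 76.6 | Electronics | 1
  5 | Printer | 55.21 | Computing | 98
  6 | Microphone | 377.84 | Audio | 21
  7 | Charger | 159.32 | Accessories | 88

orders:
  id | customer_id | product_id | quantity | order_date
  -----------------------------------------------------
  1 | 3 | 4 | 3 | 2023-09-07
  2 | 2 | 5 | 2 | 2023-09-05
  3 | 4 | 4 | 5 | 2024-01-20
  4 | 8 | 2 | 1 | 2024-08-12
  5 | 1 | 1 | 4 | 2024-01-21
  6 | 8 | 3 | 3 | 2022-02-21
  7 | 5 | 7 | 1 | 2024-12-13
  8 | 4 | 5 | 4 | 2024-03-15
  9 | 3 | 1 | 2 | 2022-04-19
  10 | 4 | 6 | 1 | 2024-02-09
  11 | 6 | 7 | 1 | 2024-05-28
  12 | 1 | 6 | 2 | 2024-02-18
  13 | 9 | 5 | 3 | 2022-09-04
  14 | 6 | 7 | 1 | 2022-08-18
SELECT name, stock FROM products ORDER BY stock ASC LIMIT 1

Execution result:
name | stock
Camera | 1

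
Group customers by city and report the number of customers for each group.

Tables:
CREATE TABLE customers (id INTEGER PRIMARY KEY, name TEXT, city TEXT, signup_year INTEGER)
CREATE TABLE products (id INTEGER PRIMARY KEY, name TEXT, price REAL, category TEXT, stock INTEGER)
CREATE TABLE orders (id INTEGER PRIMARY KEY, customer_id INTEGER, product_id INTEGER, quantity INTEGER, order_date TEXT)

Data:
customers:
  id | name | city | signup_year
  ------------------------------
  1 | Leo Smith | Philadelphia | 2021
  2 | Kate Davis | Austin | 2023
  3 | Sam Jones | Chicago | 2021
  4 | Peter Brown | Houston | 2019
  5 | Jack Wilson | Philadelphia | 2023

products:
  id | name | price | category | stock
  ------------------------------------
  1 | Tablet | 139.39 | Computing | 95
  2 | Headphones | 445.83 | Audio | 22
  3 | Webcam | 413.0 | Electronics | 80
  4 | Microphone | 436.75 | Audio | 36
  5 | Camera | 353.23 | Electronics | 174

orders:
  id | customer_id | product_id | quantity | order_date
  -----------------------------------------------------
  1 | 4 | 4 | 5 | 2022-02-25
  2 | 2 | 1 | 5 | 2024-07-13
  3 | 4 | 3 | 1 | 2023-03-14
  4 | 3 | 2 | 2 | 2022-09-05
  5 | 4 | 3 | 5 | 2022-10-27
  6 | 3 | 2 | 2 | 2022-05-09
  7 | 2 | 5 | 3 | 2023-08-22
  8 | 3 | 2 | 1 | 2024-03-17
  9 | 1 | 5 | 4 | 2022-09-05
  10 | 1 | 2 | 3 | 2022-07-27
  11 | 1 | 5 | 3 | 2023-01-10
SELECT city, COUNT(*) AS n FROM customers GROUP BY city

Execution result:
city | n
Austin | 1
Chicago | 1
Houston | 1
Philadelphia | 2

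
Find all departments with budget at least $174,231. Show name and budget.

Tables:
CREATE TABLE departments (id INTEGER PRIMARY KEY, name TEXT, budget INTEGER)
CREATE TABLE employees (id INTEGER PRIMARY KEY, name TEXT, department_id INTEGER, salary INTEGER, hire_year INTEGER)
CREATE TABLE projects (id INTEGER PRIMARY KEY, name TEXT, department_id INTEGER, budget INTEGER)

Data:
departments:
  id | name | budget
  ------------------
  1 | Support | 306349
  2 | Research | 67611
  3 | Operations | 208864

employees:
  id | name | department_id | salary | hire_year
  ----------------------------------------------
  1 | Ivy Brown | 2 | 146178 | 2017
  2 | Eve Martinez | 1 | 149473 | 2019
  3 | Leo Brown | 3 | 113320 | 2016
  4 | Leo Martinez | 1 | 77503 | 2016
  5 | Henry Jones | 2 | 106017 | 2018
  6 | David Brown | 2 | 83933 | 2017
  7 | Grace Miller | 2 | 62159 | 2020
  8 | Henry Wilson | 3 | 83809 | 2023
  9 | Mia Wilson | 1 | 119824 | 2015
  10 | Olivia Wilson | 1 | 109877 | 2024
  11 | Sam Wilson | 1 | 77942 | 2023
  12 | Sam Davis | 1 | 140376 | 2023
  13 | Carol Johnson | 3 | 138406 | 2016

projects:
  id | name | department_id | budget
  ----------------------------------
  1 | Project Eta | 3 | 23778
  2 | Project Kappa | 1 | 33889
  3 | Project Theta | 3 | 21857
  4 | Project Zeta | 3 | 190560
SELECT name, budget FROM departments WHERE budget >= 174231

Execution result:
name | budget
Support | 306349
Operations | 208864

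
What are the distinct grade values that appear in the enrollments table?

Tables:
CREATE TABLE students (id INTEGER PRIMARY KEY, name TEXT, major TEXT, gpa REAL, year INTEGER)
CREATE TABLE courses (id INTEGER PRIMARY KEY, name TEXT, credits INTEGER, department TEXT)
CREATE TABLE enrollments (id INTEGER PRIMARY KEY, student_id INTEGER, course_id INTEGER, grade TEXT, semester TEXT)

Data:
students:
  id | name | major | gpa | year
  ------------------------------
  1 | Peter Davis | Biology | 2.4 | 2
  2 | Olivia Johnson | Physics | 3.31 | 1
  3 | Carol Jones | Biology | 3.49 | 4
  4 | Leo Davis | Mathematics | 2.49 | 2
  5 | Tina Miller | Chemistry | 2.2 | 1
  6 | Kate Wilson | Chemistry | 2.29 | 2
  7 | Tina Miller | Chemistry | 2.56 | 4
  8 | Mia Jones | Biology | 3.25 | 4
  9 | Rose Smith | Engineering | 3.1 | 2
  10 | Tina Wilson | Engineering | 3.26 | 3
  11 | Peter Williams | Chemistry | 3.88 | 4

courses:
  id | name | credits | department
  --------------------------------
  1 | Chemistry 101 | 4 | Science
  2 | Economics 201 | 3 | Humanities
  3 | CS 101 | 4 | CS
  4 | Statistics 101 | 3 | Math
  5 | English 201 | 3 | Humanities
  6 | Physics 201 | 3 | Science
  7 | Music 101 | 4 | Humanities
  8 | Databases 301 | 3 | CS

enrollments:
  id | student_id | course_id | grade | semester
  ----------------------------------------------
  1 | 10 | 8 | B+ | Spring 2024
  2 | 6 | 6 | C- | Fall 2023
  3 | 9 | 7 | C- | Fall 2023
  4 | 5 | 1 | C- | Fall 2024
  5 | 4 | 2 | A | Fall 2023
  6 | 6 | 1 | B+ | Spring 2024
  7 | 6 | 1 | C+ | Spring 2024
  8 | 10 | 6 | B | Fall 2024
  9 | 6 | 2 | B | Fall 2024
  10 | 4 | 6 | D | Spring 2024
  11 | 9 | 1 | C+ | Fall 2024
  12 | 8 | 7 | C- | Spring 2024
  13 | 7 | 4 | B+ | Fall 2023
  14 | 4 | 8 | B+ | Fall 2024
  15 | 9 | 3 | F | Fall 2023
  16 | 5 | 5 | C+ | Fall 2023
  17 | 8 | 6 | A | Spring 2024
SELECT DISTINCT grade FROM enrollments

Execution result:
grade
B+
C-
A
C+
B
D
F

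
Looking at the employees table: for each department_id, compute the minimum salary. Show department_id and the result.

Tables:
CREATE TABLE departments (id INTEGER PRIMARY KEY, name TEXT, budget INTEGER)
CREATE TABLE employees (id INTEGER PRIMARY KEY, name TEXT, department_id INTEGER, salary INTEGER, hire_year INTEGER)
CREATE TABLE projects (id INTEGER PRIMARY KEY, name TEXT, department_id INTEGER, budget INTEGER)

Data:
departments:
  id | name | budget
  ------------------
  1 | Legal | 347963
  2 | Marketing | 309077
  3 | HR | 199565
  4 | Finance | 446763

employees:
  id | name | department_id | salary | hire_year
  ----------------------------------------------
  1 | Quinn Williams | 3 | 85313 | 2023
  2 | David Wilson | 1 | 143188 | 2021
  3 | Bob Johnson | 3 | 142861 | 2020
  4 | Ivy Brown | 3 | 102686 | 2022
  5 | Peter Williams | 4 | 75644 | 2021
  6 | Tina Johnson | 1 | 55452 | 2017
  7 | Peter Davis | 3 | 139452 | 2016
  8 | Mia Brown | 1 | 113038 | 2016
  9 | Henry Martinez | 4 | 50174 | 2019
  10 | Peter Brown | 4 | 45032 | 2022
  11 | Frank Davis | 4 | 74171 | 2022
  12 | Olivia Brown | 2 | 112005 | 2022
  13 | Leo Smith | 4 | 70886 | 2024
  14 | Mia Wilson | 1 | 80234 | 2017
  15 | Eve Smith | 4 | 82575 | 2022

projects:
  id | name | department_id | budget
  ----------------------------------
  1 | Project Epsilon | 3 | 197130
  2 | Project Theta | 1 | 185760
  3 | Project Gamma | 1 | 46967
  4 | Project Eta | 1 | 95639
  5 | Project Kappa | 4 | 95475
SELECT department_id, MIN(salary) AS min_salary FROM employees GROUP BY department_id

Execution result:
department_id | min_salary
1 | 55452
2 | 112005
3 | 85313
4 | 45032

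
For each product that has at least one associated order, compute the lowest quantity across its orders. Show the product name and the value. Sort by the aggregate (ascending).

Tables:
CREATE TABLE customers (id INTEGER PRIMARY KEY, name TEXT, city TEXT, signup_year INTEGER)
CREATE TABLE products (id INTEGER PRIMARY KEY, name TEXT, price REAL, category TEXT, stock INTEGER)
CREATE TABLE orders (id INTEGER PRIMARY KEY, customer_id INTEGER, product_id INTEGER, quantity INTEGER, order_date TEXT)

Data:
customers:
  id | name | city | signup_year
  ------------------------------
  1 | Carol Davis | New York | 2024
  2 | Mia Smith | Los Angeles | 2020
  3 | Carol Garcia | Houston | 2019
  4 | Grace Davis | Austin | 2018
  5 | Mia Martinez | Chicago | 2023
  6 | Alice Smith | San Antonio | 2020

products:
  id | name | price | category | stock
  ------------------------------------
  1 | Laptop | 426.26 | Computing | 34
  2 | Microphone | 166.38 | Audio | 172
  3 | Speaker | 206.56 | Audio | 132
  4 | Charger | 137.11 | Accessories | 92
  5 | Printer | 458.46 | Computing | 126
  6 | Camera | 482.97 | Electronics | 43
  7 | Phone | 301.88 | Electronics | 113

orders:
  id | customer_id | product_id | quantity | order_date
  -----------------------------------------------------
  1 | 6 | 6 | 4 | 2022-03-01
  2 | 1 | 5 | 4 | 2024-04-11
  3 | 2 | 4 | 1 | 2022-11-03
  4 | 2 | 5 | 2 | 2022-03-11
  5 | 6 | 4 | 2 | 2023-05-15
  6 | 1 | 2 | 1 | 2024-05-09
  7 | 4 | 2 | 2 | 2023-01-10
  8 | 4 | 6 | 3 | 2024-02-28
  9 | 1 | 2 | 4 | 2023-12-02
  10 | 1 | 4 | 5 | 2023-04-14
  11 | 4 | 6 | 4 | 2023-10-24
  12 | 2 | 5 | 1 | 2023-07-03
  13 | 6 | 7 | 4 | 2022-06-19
SELECT p.name, MIN(c.quantity) AS min_quantity FROM orders c JOIN products p ON c.product_id = p.id GROUP BY p.id, p.name ORDER BY min_quantity ASC

Execution result:
name | min_quantity
Microphone | 1
Charger | 1
Printer | 1
Camera | 3
Phone | 4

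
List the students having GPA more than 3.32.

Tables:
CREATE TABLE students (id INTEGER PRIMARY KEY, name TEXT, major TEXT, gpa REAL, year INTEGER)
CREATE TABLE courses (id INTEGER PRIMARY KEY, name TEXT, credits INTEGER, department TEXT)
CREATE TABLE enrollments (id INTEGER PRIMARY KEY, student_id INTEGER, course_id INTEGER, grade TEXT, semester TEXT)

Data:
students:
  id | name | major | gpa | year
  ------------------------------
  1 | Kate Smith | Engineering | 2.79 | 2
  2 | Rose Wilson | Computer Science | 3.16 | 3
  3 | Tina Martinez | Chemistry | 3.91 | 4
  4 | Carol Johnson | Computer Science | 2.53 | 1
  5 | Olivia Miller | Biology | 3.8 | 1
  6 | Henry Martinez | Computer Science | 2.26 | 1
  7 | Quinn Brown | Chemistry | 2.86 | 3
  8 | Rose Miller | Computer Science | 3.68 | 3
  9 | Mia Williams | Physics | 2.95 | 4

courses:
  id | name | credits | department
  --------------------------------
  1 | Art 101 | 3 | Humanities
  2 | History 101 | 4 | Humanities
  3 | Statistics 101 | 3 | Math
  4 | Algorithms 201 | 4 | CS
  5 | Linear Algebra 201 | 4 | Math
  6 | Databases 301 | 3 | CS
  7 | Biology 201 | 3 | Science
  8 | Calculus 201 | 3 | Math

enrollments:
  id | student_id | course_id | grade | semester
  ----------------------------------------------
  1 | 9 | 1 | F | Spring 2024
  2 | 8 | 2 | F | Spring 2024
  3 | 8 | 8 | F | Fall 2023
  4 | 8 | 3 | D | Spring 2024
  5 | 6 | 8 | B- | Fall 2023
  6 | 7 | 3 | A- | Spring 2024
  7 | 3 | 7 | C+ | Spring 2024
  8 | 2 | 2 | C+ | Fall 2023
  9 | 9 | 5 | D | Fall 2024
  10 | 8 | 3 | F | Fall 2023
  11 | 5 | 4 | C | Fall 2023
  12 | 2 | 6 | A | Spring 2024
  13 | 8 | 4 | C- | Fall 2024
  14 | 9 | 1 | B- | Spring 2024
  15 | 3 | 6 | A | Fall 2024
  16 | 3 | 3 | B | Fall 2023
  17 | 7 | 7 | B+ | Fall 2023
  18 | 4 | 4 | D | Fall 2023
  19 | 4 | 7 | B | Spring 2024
SELECT name, gpa FROM students WHERE gpa > 3.32

Execution result:
name | gpa
Tina Martinez | 3.91
Olivia Miller | 3.80
Rose Miller | 3.68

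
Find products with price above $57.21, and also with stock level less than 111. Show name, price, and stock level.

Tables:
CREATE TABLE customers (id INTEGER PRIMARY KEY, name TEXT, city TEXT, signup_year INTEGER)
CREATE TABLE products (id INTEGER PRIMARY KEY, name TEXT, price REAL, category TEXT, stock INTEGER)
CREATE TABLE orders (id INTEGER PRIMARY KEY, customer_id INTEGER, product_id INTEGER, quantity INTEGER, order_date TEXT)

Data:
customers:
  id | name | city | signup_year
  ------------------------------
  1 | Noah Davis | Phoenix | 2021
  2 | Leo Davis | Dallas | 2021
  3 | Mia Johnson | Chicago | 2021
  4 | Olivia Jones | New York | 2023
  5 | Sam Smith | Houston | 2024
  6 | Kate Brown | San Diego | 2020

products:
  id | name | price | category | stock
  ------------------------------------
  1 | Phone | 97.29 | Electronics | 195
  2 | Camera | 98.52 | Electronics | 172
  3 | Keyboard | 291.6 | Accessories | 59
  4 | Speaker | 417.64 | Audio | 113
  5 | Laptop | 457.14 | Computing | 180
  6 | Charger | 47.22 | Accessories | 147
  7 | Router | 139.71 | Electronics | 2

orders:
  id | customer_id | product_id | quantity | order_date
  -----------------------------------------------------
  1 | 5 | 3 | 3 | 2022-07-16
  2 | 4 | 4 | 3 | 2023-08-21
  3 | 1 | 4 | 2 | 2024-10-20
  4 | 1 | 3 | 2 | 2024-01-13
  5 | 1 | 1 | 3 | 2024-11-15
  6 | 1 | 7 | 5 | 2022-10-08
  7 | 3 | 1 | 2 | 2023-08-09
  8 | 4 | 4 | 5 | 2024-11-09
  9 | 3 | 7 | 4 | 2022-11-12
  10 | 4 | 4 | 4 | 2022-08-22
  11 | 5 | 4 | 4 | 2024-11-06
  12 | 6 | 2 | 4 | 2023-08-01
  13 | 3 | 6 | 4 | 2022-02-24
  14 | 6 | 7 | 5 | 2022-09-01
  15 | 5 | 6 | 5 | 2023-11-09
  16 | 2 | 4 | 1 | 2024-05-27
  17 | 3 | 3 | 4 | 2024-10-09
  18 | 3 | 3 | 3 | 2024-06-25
SELECT name, price, stock FROM products WHERE price > 57.21 AND stock < 111

Execution result:
name | price | stock
Keyboard | 291.60 | 59
Router | 139.71 | 2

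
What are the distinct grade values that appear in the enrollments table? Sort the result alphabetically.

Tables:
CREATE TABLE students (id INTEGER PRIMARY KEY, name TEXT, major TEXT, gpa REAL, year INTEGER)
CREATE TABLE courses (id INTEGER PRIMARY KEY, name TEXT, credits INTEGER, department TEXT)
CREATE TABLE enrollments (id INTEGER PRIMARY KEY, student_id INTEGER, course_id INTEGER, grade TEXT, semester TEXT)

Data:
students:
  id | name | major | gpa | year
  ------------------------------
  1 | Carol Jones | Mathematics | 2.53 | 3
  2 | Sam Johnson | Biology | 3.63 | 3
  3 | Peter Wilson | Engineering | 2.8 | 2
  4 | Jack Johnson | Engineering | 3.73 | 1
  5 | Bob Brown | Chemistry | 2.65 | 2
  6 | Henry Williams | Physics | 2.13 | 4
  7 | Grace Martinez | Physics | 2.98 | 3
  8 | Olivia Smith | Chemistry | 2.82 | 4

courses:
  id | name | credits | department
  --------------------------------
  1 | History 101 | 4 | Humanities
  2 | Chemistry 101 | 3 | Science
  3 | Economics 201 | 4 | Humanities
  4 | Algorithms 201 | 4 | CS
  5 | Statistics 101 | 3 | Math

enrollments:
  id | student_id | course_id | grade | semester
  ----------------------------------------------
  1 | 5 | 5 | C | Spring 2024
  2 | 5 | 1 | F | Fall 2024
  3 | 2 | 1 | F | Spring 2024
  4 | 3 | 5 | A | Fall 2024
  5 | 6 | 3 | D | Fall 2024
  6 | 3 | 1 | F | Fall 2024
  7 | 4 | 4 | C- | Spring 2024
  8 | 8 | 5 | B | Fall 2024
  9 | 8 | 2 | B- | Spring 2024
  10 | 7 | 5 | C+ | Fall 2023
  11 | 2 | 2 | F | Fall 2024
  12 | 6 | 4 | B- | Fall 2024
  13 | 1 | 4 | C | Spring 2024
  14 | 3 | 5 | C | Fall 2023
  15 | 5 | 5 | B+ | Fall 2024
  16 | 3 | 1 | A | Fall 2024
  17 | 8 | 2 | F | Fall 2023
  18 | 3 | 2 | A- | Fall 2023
SELECT DISTINCT grade FROM enrollments ORDER BY grade

Execution result:
grade
A
A-
B
B+
B-
C
C+
C-
D
F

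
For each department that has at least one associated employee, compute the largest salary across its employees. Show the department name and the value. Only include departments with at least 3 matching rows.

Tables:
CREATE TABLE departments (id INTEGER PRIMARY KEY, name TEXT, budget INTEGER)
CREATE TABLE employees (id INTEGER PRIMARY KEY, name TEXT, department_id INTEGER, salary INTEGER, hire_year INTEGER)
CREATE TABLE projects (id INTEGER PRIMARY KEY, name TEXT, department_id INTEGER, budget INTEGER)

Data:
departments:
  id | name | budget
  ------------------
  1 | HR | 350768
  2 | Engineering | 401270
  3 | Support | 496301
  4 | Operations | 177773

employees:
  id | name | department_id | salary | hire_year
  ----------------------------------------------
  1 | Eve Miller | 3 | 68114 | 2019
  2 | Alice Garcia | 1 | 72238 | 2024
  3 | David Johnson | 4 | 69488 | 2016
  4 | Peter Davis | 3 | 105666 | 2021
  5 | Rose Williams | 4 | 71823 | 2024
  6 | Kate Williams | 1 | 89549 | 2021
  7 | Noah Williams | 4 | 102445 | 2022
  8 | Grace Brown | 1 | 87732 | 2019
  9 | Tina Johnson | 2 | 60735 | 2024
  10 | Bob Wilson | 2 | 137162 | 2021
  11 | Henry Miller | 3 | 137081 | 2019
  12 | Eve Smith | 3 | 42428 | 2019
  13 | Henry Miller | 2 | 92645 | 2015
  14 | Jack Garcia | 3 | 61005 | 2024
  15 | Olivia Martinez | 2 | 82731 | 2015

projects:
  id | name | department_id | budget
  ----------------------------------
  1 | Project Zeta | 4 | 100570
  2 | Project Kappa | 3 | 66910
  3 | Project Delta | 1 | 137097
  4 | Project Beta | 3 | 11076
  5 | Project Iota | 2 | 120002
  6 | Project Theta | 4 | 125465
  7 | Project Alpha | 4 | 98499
SELECT p.name, MAX(c.salary) AS max_salary FROM employees c JOIN departments p ON c.department_id = p.id GROUP BY p.id, p.name HAVING COUNT(*) >= 3

Execution result:
name | max_salary
HR | 89549
Engineering | 137162
Support | 137081
Operations | 102445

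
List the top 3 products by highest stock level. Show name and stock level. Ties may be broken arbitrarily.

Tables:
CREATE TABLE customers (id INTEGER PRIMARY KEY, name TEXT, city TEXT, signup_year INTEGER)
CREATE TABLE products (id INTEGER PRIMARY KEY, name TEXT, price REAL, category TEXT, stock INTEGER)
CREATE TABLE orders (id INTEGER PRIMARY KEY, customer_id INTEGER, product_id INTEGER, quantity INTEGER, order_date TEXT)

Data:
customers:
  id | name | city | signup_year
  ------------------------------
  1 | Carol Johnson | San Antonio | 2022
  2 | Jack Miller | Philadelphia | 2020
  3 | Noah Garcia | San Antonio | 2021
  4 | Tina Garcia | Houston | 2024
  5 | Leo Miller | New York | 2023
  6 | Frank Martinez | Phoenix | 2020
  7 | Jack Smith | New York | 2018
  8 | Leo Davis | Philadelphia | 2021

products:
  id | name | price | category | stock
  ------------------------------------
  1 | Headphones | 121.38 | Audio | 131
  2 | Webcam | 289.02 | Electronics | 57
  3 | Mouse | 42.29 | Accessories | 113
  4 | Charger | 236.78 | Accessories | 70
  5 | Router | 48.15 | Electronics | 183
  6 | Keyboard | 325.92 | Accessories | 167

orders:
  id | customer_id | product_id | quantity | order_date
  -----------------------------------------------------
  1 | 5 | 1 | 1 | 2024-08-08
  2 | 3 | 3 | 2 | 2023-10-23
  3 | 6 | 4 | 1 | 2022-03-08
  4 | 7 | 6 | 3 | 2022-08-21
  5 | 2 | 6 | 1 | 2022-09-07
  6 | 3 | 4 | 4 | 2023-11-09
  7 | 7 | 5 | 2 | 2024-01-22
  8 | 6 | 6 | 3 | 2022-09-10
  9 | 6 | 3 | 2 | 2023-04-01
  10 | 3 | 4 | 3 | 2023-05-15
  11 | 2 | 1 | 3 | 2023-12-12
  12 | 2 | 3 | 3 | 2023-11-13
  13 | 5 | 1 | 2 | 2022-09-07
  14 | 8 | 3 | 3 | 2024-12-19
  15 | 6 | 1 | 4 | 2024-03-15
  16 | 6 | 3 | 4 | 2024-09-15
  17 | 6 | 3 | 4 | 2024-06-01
SELECT name, stock FROM products ORDER BY stock DESC LIMIT 3

Execution result:
name | stock
Router | 183
Keyboard | 167
Headphones | 131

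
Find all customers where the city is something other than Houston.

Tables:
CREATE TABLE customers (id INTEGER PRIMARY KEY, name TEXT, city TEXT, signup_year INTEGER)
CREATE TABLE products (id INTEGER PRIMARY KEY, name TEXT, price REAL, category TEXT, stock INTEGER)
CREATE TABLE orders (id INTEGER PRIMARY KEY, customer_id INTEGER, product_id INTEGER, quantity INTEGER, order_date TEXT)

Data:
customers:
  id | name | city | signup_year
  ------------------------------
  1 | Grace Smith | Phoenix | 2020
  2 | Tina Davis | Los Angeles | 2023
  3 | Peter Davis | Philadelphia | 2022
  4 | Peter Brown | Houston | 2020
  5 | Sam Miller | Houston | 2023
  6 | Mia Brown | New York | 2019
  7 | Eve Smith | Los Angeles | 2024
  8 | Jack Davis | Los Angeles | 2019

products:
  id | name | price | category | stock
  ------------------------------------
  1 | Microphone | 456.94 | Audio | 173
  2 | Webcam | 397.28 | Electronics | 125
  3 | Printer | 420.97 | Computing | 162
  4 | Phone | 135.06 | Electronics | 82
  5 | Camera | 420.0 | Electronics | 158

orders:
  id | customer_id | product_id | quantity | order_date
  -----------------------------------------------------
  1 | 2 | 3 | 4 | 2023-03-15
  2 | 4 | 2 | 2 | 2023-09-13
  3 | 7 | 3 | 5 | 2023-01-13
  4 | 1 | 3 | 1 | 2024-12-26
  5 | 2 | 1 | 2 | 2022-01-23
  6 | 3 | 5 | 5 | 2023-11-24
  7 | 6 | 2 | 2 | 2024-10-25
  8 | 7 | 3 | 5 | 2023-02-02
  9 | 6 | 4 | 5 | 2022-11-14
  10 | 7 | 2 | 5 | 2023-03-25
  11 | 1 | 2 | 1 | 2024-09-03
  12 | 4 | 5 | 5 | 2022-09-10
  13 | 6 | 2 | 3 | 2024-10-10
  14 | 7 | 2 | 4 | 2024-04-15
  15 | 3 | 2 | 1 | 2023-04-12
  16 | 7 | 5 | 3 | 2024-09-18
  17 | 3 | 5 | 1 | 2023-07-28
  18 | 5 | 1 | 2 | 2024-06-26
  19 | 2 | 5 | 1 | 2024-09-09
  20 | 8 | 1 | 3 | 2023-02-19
SELECT name, city FROM customers WHERE city <> 'Houston'

Execution result:
name | city
Grace Smith | Phoenix
Tina Davis | Los Angeles
Peter Davis | Philadelphia
Mia Brown | New York
Eve Smith | Los Angeles
Jack Davis | Los Angeles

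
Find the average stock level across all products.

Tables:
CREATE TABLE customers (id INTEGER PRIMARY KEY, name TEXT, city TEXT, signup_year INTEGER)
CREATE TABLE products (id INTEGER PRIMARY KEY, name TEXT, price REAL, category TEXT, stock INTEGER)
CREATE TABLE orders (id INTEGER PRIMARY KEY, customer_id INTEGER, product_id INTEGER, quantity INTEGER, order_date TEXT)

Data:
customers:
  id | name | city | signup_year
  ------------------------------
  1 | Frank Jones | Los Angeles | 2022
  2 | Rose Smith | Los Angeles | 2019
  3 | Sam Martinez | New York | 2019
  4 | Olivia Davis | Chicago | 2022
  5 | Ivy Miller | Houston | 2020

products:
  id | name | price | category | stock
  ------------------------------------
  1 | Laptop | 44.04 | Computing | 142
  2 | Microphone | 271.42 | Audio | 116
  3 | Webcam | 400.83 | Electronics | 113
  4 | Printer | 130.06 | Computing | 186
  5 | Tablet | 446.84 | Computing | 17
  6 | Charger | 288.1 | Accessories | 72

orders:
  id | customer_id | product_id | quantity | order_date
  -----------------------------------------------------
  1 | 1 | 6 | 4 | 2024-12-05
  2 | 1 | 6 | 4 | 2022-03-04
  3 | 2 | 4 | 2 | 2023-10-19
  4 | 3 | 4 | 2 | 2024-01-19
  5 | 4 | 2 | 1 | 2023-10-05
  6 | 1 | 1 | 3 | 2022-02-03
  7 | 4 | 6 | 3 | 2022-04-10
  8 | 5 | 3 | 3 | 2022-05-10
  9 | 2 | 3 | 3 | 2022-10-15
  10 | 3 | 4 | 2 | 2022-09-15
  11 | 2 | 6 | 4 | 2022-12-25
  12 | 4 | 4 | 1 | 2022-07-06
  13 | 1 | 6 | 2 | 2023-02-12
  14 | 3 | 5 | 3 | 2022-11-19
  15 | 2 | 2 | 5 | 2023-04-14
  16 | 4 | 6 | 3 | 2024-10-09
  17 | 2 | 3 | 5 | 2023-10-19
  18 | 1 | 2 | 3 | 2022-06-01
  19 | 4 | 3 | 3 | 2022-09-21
SELECT AVG(stock) FROM products

Execution result:
107.67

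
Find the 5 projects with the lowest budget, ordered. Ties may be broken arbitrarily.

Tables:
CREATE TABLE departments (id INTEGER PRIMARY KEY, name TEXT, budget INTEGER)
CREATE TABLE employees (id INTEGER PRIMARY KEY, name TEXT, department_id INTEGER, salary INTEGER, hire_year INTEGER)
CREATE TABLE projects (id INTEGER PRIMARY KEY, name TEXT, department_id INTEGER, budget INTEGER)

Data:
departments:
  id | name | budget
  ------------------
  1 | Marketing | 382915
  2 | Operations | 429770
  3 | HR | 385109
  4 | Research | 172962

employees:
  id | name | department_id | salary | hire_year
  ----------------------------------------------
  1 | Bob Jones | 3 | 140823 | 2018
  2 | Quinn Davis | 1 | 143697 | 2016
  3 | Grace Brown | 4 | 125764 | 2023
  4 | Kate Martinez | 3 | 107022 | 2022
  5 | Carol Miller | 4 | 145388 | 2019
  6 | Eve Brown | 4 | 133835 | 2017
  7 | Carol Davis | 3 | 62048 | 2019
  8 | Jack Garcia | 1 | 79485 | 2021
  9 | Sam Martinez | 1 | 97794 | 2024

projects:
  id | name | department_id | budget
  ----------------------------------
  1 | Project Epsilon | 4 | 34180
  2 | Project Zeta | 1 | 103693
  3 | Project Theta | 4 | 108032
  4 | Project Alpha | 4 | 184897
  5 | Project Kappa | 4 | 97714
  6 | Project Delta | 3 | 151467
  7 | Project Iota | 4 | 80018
SELECT name, budget FROM projects ORDER BY budget ASC LIMIT 5

Execution result:
name | budget
Project Epsilon | 34180
Project Iota | 80018
Project Kappa | 97714
Project Zeta | 103693
Project Theta | 108032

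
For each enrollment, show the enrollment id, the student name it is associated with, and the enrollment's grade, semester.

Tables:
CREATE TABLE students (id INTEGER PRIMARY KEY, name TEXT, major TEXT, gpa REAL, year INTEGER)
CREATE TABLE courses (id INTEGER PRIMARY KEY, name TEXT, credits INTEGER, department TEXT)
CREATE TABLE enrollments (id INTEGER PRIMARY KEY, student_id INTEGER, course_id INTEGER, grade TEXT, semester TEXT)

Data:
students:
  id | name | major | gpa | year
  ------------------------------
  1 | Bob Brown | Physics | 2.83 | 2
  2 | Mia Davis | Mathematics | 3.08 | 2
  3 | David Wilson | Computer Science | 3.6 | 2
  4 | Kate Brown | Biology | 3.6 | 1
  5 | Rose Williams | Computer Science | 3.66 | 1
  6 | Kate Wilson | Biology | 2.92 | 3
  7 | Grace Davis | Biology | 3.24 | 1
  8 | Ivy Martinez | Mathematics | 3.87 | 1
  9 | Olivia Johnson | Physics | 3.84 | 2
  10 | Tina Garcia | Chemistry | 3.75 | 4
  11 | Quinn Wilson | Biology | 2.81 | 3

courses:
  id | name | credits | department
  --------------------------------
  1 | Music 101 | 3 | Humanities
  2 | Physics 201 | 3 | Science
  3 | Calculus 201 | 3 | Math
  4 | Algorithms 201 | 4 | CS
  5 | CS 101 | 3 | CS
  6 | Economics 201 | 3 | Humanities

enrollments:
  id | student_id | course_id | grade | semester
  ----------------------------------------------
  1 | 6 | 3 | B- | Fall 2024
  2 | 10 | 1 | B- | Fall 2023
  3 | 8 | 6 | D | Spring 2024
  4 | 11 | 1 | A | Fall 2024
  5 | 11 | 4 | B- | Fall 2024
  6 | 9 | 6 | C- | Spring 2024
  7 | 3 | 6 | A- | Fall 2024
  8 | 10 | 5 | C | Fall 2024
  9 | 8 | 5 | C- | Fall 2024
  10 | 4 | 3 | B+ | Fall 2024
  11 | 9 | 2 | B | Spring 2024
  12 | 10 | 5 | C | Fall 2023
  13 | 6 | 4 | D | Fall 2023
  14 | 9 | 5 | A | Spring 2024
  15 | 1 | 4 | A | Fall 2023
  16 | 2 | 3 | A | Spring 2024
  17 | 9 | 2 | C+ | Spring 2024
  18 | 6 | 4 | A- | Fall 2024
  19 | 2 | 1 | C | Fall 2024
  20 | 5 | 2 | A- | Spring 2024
SELECT c.id, p.name AS student, c.grade, c.semester FROM enrollments c JOIN students p ON c.student_id = p.id

Execution result:
id | student | grade | semester
1 | Kate Wilson | B- | Fall 2024
2 | Tina Garcia | B- | Fall 2023
3 | Ivy Martinez | D | Spring 2024
4 | Quinn Wilson | A | Fall 2024
5 | Quinn Wilson | B- | Fall 2024
6 | Olivia Johnson | C- | Spring 2024
7 | David Wilson | A- | Fall 2024
8 | Tina Garcia | C | Fall 2024
9 | Ivy Martinez | C- | Fall 2024
10 | Kate Brown | B+ | Fall 2024
11 | Olivia Johnson | B | Spring 2024
12 | Tina Garcia | C | Fall 2023
13 | Kate Wilson | D | Fall 2023
14 | Olivia Johnson | A | Spring 2024
15 | Bob Brown | A | Fall 2023
16 | Mia Davis | A | Spring 2024
17 | Olivia Johnson | C+ | Spring 2024
18 | Kate Wilson | A- | Fall 2024
19 | Mia Davis | C | Fall 2024
20 | Rose Williams | A- | Spring 2024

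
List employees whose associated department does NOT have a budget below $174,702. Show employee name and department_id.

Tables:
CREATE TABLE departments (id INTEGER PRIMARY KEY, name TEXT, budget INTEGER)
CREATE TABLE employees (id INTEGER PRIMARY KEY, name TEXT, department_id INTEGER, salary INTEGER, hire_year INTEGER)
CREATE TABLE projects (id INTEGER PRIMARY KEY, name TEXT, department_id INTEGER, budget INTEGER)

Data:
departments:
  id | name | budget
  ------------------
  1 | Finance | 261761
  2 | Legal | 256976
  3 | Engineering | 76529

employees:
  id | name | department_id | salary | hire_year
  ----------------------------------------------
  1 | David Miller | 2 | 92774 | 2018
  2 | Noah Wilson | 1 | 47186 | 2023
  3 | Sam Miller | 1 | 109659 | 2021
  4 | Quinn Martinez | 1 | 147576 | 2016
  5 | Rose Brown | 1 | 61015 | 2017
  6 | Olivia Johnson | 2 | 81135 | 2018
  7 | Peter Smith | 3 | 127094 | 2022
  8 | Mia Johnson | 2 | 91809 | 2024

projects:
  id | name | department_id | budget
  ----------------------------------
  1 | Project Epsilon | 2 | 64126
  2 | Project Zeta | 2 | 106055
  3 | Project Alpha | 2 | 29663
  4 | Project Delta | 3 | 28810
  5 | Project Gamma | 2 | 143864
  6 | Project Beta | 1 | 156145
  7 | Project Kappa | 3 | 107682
SELECT name, department_id FROM employees WHERE department_id NOT IN (SELECT id FROM departments WHERE budget < 174702)

Execution result:
name | department_id
David Miller | 2
Noah Wilson | 1
Sam Miller | 1
Quinn Martinez | 1
Rose Brown | 1
Olivia Johnson | 2
Mia Johnson | 2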